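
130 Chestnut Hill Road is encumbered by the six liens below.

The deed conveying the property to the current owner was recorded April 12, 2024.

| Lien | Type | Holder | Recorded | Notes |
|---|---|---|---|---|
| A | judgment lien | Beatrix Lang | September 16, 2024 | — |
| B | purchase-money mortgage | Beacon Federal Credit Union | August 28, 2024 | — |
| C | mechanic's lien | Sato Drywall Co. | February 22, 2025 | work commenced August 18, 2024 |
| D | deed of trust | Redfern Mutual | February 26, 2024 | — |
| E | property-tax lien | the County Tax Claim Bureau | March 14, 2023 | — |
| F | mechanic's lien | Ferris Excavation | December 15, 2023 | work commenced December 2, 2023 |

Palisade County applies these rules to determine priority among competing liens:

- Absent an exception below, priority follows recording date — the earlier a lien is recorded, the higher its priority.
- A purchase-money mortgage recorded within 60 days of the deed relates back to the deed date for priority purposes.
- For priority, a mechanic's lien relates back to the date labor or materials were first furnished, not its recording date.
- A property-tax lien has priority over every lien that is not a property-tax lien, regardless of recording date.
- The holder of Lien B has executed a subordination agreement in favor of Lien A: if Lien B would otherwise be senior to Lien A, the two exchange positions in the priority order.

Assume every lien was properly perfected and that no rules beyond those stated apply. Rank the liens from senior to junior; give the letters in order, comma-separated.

E, F, D, C, A, B

Adjusting effective dates: B was recorded 138 days after the deed — beyond 60 days — so no relation-back applies; C is treated as recorded August 18, 2024, the work-commencement date; F relates back to December 2, 2023 (work commenced).
E is a property-tax lien and takes priority over every other lien.
Remaining liens by effective date: F (December 2, 2023), D (February 26, 2024), C (August 18, 2024), B (August 28, 2024), A (September 16, 2024).
B would otherwise be senior to A, so under the subordination agreement B and A exchange positions.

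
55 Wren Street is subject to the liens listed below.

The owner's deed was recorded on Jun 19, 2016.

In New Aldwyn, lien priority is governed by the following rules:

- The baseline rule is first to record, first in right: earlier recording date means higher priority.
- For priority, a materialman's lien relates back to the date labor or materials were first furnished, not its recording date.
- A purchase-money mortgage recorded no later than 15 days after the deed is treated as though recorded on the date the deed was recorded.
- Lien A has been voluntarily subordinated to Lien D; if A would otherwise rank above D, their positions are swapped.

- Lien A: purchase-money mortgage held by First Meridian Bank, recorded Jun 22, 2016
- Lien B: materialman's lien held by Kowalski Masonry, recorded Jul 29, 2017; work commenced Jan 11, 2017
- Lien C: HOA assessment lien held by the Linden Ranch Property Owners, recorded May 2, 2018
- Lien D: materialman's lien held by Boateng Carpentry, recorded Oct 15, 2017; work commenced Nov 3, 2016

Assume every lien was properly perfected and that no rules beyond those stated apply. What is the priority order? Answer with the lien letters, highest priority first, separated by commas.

D, A, B, C

Adjusting effective dates: A's effective date is the deed date, Jun 19, 2016; B's effective date is Jan 11, 2017, when work began; D relates back to Nov 3, 2016 (work commenced).
By effective date, earliest first: A (Jun 19, 2016), D (Nov 3, 2016), B (Jan 11, 2017), C (May 2, 2018).
A is senior to D before the subordination, so the two trade places.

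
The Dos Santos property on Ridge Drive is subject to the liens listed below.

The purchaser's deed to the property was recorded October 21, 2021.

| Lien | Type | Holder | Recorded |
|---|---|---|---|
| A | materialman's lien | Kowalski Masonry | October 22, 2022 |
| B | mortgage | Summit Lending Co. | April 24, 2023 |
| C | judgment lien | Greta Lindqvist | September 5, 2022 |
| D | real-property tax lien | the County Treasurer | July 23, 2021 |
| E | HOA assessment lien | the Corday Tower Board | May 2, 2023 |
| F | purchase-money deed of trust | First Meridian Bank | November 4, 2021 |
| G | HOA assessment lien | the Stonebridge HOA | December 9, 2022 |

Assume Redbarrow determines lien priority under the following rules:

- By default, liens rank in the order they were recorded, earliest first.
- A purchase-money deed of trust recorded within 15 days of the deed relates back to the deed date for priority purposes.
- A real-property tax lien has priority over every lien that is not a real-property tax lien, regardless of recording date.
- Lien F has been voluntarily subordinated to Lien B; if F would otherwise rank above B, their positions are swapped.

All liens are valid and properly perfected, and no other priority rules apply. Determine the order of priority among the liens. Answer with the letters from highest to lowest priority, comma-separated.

D, B, C, A, G, F, E

First, effective dates: F relates back to the deed date October 21, 2021.
D, as a real-property tax lien, has superpriority and ranks first.
The other liens, earliest effective date first: F (October 21, 2021), C (September 5, 2022), A (October 22, 2022), G (December 9, 2022), B (April 24, 2023), E (May 2, 2023).
Because F would otherwise rank above B, the subordination swaps them.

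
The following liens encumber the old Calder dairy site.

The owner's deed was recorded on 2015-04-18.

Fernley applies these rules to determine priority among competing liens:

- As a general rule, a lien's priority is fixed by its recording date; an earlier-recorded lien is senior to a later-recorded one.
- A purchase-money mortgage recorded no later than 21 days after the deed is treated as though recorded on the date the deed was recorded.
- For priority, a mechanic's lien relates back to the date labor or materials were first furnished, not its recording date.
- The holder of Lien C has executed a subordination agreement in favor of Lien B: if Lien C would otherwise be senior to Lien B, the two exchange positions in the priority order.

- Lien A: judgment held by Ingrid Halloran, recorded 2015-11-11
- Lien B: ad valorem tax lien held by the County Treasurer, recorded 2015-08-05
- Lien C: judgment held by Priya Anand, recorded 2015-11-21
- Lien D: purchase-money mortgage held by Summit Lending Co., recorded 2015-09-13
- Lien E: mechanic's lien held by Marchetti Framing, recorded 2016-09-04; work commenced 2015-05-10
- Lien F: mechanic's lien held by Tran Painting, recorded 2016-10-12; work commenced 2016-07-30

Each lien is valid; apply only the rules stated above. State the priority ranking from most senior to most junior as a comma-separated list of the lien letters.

E, B, D, A, C, F

Effective dates: D was recorded 148 days after the deed, outside the 21-day window, so it keeps its recording date; E's effective date is 2015-05-10, when work began; F relates back to 2016-07-30 (work commenced).
Ordering by effective date: E (2015-05-10), B (2015-08-05), D (2015-09-13), A (2015-11-11), C (2015-11-21), F (2016-07-30).
C already ranks below B; the subordination has no effect.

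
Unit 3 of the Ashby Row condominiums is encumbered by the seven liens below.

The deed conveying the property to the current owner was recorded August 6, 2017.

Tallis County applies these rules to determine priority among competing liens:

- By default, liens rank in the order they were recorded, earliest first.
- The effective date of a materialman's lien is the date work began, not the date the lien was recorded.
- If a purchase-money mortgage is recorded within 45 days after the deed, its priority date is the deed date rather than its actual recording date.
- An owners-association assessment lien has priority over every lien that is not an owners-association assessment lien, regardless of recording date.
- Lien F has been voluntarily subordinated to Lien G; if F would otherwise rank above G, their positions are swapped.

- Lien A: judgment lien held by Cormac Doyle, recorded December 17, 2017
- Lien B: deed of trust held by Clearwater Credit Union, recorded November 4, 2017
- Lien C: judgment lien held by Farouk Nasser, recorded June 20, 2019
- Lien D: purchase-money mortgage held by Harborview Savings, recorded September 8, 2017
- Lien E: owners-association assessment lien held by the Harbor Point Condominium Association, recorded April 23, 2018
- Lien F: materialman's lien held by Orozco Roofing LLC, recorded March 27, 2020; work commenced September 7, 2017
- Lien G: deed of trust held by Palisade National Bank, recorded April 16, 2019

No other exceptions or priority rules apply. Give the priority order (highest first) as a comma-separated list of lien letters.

E, D, G, B, A, F, C

First, effective dates: D's effective date is the deed date, August 6, 2017; F is treated as recorded September 7, 2017, the work-commencement date.
E, as an owners-association assessment lien, has superpriority and ranks first.
Ordering the rest by effective date: D (August 6, 2017), F (September 7, 2017), B (November 4, 2017), A (December 17, 2017), G (April 16, 2019), C (June 20, 2019).
F would otherwise be senior to G, so under the subordination agreement F and G exchange positions.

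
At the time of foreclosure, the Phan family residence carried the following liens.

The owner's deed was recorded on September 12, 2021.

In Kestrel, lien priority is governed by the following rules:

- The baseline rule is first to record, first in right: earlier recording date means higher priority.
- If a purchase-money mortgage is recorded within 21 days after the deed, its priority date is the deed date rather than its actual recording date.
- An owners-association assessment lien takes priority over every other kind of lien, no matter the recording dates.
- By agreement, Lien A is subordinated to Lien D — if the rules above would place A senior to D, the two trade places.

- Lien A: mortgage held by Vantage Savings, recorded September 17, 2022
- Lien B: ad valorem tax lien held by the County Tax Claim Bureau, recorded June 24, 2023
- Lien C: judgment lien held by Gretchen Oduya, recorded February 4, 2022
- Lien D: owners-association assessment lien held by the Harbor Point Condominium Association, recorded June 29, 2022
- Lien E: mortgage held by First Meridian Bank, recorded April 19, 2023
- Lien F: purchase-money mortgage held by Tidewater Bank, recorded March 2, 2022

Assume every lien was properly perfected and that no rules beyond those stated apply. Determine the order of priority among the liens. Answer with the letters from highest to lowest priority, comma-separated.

Adjusting effective dates: F was recorded 171 days after the deed, outside the 21-day window, so it keeps its recording date.
D, as an owners-association assessment lien, has superpriority and ranks first.
The other liens, earliest effective date first: C (February 4, 2022), F (March 2, 2022), A (September 17, 2022), E (April 19, 2023), B (June 24, 2023).
A is already junior to D, so the subordination agreement changes nothing.

D, C, F, A, E, B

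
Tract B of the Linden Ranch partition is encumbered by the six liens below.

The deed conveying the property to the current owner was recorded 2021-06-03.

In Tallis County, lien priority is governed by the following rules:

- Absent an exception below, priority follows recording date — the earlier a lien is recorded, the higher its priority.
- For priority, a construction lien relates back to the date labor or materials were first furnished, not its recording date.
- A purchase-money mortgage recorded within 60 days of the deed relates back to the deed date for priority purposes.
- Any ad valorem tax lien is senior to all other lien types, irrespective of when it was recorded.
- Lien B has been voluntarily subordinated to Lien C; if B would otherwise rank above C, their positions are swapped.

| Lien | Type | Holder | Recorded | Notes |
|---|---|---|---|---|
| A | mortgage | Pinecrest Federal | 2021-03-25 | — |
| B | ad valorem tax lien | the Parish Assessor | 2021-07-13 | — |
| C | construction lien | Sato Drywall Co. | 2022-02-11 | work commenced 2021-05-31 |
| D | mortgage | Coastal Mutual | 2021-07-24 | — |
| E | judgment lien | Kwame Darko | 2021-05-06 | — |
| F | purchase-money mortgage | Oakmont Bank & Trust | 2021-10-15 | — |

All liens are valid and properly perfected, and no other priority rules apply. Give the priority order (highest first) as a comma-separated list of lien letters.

C, A, E, B, D, F

First, effective dates: C's effective date is 2021-05-31, when work began; F missed the 60-day window (134 days after the deed), so its recording date stands.
B is an ad valorem tax lien, so it outranks all other liens regardless of date.
Remaining liens by effective date: A (2021-03-25), E (2021-05-06), C (2021-05-31), D (2021-07-24), F (2021-10-15).
The subordination applies — B was senior to C — so B and C swap.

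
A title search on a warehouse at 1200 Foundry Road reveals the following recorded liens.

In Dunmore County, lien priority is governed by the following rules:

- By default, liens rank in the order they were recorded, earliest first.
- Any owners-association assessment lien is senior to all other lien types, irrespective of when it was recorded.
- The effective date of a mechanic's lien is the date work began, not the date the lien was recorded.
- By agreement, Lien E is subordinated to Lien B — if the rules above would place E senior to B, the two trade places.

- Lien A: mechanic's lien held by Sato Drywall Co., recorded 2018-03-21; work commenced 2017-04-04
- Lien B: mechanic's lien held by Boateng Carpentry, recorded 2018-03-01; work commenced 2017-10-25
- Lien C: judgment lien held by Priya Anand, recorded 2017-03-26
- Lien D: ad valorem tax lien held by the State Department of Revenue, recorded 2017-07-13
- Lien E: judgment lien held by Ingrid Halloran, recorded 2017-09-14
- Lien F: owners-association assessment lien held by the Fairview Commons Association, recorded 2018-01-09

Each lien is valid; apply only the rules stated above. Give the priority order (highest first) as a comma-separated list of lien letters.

F, C, A, D, B, E

Effective dates: A is treated as recorded 2017-04-04, the work-commencement date; B's effective date is 2017-10-25, when work began.
F, as an owners-association assessment lien, has superpriority and ranks first.
Ordering the rest by effective date: C (2017-03-26), A (2017-04-04), D (2017-07-13), E (2017-09-14), B (2017-10-25).
Because E would otherwise rank above B, the subordination swaps them.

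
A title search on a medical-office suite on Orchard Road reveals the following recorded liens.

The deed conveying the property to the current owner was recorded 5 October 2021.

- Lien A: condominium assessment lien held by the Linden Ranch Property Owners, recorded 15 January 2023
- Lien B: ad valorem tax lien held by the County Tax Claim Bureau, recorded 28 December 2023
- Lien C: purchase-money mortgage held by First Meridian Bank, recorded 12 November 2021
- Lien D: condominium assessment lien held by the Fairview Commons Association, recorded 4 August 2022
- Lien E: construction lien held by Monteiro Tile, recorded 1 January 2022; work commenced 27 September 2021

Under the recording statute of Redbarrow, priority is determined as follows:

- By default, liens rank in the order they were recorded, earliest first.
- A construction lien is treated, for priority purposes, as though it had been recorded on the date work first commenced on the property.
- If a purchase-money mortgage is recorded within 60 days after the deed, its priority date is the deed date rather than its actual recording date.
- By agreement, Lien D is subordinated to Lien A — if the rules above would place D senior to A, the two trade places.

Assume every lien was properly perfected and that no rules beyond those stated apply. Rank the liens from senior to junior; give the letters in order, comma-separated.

E, C, A, D, B

First, effective dates: C relates back to the deed date 5 October 2021; E relates back to 27 September 2021 (work commenced).
By effective date: E (27 September 2021), C (5 October 2021), D (4 August 2022), A (15 January 2023), B (28 December 2023).
D would otherwise be senior to A, so under the subordination agreement D and A exchange positions.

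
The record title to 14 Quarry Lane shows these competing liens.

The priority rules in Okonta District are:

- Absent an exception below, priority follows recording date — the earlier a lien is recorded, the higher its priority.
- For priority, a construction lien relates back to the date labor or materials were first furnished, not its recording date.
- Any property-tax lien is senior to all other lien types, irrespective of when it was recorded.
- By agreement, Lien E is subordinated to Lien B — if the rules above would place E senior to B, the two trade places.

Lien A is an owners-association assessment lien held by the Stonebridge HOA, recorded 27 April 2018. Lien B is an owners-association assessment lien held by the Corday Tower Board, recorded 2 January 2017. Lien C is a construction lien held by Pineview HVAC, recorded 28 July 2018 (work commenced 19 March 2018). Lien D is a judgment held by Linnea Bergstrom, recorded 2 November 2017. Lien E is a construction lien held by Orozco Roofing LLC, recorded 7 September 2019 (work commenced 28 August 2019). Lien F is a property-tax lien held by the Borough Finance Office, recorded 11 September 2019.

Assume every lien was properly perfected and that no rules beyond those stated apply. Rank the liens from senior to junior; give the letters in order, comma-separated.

Adjusting effective dates: C is treated as recorded 19 March 2018, the work-commencement date; E's effective date is 28 August 2019, when work began.
F is a property-tax lien, so it outranks all other liens regardless of date.
Ordering the rest by effective date: B (2 January 2017), D (2 November 2017), C (19 March 2018), A (27 April 2018), E (28 August 2019).
E is already junior to B, so the subordination agreement changes nothing.

F, B, D, C, A, E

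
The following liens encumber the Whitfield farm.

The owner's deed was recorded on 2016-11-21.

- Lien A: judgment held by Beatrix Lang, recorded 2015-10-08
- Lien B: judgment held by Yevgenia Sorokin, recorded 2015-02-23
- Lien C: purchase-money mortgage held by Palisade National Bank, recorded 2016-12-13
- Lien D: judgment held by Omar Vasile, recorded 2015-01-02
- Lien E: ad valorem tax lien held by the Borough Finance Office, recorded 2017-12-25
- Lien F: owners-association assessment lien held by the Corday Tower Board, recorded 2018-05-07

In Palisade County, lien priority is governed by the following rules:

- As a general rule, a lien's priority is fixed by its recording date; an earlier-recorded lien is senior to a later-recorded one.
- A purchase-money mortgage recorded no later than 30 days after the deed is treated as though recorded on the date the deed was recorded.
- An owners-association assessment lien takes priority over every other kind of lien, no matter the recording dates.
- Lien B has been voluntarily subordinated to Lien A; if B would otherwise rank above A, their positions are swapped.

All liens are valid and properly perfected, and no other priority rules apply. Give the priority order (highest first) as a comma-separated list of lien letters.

Effective dates: C relates back to the deed date 2016-11-21.
F is an owners-association assessment lien, so it outranks all other liens regardless of date.
Among the remaining liens, by effective date: D (2015-01-02), B (2015-02-23), A (2015-10-08), C (2016-11-21), E (2017-12-25).
Because B would otherwise rank above A, the subordination swaps them.

F, D, A, B, C, E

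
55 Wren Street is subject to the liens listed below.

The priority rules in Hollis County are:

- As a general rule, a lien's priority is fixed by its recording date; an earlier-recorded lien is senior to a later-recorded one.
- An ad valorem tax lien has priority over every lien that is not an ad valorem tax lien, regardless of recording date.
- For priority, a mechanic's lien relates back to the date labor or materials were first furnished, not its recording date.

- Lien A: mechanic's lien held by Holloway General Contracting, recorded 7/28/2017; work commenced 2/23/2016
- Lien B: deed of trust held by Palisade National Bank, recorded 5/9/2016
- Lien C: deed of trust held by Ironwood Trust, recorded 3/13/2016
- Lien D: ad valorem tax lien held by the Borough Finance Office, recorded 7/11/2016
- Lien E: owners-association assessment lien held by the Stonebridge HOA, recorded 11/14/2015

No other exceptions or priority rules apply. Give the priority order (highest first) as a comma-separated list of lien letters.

First, effective dates: A's effective date is 2/23/2016, when work began.
D is an ad valorem tax lien, so it outranks all other liens regardless of date.
Ordering the rest by effective date: E (11/14/2015), A (2/23/2016), C (3/13/2016), B (5/9/2016).

D, E, A, C, B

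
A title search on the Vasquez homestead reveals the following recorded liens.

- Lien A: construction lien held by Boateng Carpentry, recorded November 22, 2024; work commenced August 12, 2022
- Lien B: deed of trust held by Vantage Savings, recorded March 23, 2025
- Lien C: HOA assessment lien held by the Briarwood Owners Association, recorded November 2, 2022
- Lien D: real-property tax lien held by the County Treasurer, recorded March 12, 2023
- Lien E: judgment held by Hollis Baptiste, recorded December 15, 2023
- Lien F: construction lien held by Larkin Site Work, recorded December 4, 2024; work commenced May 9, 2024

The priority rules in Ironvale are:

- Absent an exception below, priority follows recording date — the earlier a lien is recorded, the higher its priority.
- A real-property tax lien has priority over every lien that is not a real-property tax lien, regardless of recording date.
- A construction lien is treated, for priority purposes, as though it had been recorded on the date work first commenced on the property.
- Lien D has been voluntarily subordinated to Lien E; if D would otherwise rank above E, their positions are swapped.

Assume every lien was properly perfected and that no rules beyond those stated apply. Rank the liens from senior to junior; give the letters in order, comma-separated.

First, effective dates: A's effective date is August 12, 2022, when work began; F is treated as recorded May 9, 2024, the work-commencement date.
D, as a real-property tax lien, has superpriority and ranks first.
Remaining liens by effective date: A (August 12, 2022), C (November 2, 2022), E (December 15, 2023), F (May 9, 2024), B (March 23, 2025).
D would otherwise be senior to E, so under the subordination agreement D and E exchange positions.

E, A, C, D, F, B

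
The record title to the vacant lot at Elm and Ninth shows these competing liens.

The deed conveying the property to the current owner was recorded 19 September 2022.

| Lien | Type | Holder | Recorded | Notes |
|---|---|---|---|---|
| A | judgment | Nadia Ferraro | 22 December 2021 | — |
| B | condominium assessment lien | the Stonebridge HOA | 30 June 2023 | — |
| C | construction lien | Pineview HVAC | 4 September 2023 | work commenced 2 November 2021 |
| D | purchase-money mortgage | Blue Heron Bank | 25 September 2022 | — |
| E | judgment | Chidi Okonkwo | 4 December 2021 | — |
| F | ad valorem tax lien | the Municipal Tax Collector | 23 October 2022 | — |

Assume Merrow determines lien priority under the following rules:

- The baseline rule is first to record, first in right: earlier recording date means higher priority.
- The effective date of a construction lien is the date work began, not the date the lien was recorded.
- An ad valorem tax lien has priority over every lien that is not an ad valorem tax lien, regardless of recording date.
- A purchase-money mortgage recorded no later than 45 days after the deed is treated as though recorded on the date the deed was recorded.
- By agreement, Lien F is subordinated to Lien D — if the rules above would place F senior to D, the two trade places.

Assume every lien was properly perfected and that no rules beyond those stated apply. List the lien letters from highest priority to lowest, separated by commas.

D, C, E, A, F, B

Effective dates: C's effective date is 2 November 2021, when work began; D's effective date is the deed date, 19 September 2022.
F is an ad valorem tax lien, so it outranks all other liens regardless of date.
Ordering the rest by effective date: C (2 November 2021), E (4 December 2021), A (22 December 2021), D (19 September 2022), B (30 June 2023).
Because F would otherwise rank above D, the subordination swaps them.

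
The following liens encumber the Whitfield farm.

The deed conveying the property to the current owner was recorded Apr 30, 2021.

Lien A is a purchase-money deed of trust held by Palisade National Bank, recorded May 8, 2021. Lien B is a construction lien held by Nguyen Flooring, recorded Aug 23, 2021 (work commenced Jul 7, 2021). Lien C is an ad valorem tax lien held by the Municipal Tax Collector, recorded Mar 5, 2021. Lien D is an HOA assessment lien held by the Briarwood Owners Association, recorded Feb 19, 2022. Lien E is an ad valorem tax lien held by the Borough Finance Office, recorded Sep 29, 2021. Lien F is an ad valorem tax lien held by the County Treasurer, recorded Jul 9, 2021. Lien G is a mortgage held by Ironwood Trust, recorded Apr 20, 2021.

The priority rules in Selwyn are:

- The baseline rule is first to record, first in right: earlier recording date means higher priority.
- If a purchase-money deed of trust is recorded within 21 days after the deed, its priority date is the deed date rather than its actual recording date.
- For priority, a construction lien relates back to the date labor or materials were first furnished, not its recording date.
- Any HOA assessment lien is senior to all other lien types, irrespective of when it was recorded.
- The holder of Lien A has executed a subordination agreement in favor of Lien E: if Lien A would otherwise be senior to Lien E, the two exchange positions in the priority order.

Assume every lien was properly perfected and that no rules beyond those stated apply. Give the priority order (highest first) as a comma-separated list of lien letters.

D, C, G, E, B, F, A

First, effective dates: A's effective date is the deed date, Apr 30, 2021; B relates back to Jul 7, 2021 (work commenced).
D is an HOA assessment lien, so it outranks all other liens regardless of date.
Ordering the rest by effective date: C (Mar 5, 2021), G (Apr 20, 2021), A (Apr 30, 2021), B (Jul 7, 2021), F (Jul 9, 2021), E (Sep 29, 2021).
A is senior to E before the subordination, so the two trade places.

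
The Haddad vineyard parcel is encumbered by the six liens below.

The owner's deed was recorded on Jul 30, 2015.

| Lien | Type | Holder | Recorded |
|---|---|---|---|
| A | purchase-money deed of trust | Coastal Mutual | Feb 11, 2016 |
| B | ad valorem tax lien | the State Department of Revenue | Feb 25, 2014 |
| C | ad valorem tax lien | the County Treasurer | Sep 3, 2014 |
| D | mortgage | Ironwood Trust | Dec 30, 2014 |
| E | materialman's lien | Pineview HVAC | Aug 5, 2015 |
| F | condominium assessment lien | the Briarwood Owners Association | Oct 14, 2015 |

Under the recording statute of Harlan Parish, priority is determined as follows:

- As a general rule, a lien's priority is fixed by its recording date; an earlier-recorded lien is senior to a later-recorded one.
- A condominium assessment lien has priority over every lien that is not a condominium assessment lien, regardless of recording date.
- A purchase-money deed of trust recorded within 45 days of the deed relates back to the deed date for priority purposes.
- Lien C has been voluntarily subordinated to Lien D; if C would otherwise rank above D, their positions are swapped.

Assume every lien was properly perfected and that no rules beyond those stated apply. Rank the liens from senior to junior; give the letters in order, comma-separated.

F, B, D, C, E, A

Adjusting effective dates: A missed the 45-day window (196 days after the deed), so its recording date stands.
F is a condominium assessment lien, so it outranks all other liens regardless of date.
The other liens, earliest effective date first: B (Feb 25, 2014), C (Sep 3, 2014), D (Dec 30, 2014), E (Aug 5, 2015), A (Feb 11, 2016).
C is senior to D before the subordination, so the two trade places.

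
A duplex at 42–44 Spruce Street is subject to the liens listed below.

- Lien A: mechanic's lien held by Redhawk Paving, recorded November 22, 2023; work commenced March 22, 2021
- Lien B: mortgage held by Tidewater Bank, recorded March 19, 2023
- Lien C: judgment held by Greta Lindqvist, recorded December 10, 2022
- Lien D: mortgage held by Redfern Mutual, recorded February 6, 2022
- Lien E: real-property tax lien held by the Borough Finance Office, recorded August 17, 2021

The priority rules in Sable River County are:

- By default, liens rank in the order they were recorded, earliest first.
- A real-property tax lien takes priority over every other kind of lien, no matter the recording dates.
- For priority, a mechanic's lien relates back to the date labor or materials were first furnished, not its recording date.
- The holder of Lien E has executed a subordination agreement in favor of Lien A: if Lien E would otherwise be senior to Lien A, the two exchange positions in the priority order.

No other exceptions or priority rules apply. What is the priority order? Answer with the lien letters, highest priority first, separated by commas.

A, E, D, C, B

Effective dates: A relates back to March 22, 2021 (work commenced).
E is a real-property tax lien, so it outranks all other liens regardless of date.
Remaining liens by effective date: A (March 22, 2021), D (February 6, 2022), C (December 10, 2022), B (March 19, 2023).
Because E would otherwise rank above A, the subordination swaps them.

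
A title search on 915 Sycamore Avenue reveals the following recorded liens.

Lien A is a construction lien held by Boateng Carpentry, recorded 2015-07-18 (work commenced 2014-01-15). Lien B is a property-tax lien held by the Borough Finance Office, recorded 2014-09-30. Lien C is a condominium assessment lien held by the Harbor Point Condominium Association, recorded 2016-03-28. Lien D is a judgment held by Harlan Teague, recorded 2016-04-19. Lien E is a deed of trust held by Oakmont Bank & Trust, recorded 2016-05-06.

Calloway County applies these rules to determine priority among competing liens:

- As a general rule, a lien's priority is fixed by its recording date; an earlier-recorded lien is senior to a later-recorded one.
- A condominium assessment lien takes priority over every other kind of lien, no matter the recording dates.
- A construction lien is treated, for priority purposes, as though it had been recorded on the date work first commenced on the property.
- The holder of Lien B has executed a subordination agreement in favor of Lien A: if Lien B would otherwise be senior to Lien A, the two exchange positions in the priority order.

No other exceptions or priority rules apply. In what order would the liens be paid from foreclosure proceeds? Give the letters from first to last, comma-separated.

Effective dates: A's effective date is 2014-01-15, when work began.
C is a condominium assessment lien and takes priority over every other lien.
Remaining liens by effective date: A (2014-01-15), B (2014-09-30), D (2016-04-19), E (2016-05-06).
B is already junior to A, so the subordination agreement changes nothing.

C, A, B, D, E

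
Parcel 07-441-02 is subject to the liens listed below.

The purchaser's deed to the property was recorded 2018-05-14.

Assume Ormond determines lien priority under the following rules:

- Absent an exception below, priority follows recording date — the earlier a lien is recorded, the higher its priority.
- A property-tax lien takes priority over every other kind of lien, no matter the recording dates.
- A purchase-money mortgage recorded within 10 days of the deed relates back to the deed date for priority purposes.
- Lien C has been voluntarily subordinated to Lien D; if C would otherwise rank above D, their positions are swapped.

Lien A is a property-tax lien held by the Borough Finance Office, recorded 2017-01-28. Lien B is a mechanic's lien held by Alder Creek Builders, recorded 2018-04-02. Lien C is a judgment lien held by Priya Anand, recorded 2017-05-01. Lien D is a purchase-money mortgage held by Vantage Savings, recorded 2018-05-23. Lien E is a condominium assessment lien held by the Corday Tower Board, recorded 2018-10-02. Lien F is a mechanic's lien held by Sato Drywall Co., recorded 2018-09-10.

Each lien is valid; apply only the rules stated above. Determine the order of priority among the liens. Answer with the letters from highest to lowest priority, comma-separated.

A, D, B, C, F, E

Adjusting effective dates: D's effective date is the deed date, 2018-05-14.
A, as a property-tax lien, has superpriority and ranks first.
The other liens, earliest effective date first: C (2017-05-01), B (2018-04-02), D (2018-05-14), F (2018-09-10), E (2018-10-02).
The subordination applies — C was senior to D — so C and D swap.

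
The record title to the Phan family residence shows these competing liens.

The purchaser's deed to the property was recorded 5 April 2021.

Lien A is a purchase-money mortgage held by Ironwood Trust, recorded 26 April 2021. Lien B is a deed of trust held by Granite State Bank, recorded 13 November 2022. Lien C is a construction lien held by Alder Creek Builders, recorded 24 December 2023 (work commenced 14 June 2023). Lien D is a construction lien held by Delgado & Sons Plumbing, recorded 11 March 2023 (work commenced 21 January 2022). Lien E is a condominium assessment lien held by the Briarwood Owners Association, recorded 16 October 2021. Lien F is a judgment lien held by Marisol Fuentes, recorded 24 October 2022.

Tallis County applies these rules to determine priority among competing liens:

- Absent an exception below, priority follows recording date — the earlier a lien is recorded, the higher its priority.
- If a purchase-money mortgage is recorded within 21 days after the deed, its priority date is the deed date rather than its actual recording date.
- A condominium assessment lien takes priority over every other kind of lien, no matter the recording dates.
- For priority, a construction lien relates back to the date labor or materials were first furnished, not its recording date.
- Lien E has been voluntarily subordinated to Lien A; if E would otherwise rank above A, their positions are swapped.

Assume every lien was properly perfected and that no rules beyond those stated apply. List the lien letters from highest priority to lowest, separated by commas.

A, E, D, F, B, C

Effective dates after the stated exceptions: A was recorded within the 21-day window, so its effective date is the deed date 5 April 2021; C's effective date is 14 June 2023, when work began; D's effective date is 21 January 2022, when work began.
As a condominium assessment lien, E is senior to every other lien.
Among the remaining liens, by effective date: A (5 April 2021), D (21 January 2022), F (24 October 2022), B (13 November 2022), C (14 June 2023).
E would otherwise be senior to A, so under the subordination agreement E and A exchange positions.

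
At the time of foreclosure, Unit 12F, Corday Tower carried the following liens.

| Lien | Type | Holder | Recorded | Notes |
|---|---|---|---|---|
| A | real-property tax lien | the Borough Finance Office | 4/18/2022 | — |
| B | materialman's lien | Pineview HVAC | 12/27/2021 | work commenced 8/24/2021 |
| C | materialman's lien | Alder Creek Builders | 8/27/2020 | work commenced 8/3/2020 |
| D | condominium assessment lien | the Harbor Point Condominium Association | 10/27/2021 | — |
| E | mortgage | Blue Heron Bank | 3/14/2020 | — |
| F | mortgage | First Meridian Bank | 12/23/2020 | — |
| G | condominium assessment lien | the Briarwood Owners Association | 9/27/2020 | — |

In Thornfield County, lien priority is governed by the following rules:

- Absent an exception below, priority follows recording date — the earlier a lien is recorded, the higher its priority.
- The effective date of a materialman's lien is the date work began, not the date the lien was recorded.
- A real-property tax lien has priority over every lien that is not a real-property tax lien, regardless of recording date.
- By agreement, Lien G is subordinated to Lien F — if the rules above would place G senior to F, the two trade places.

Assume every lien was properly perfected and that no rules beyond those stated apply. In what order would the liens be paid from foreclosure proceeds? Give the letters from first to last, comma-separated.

A, E, C, F, G, B, D

First, effective dates: B is treated as recorded 8/24/2021, the work-commencement date; C relates back to 8/3/2020 (work commenced).
A is a real-property tax lien, so it outranks all other liens regardless of date.
Remaining liens by effective date: E (3/14/2020), C (8/3/2020), G (9/27/2020), F (12/23/2020), B (8/24/2021), D (10/27/2021).
The subordination applies — G was senior to F — so G and F swap.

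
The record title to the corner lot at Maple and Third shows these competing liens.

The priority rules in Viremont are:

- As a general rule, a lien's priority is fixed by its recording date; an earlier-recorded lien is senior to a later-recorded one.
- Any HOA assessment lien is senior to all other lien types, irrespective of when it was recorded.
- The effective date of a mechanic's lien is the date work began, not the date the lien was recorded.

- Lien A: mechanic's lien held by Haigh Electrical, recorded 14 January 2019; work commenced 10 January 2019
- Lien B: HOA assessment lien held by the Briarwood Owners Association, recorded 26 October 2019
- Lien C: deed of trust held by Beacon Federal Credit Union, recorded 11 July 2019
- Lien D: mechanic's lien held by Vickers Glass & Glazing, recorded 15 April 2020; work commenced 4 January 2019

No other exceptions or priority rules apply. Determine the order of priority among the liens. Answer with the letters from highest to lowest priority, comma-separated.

Effective dates after the stated exceptions: A's effective date is 10 January 2019, when work began; D relates back to 4 January 2019 (work commenced).
B is an HOA assessment lien, so it outranks all other liens regardless of date.
The other liens, earliest effective date first: D (4 January 2019), A (10 January 2019), C (11 July 2019).

B, D, A, C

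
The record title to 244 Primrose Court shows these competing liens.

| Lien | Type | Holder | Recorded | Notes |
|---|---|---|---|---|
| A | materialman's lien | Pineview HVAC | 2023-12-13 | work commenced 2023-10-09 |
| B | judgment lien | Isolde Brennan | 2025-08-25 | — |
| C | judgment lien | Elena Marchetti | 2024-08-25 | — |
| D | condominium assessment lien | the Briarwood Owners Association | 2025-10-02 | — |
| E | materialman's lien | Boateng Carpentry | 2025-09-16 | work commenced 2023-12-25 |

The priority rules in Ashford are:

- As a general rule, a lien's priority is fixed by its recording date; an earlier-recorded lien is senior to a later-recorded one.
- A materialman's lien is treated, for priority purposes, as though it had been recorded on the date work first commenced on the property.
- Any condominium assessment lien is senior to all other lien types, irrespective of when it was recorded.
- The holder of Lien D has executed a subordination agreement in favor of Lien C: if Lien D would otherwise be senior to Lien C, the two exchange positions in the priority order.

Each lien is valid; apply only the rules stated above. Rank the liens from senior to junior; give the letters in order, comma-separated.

Effective dates: A's effective date is 2023-10-09, when work began; E relates back to 2023-12-25 (work commenced).
As a condominium assessment lien, D is senior to every other lien.
Remaining liens by effective date: A (2023-10-09), E (2023-12-25), C (2024-08-25), B (2025-08-25).
Because D would otherwise rank above C, the subordination swaps them.

C, A, E, D, B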